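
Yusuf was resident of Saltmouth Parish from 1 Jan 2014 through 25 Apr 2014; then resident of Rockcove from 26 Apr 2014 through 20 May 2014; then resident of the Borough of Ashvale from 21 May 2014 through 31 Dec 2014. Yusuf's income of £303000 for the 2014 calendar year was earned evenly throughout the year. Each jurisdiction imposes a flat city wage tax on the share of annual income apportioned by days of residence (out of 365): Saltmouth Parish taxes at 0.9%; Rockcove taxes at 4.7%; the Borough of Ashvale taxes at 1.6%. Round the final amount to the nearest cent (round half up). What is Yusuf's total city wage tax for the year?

£4823.10

Saltmouth Parish, 1 Jan – 25 Apr 2014: 115 days → £303000 × 0.9% × 115/365 = £859.1918
Rockcove, 26 Apr – 20 May 2014: 25 days → £303000 × 4.7% × 25/365 = £975.4110
The Borough of Ashvale, 21 May – 31 Dec 2014: 225 days → £303000 × 1.6% × 225/365 = £2988.4932
Total = £4823.0959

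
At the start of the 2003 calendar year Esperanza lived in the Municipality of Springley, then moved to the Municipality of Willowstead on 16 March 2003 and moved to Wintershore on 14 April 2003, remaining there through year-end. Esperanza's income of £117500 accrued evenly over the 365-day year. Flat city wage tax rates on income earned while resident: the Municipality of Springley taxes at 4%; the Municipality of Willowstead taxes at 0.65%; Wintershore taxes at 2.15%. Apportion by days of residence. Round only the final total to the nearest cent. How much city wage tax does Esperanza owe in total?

The Municipality of Springley, 1 January – 15 March 2003: 74 days → £117500 × 4% × 74/365 = £952.8767
The Municipality of Willowstead, 16 March – 13 April 2003: 29 days → £117500 × 0.65% × 29/365 = £60.6815
Wintershore, 14 April – 31 December 2003: 262 days → £117500 × 2.15% × 262/365 = £1813.3630
Total = £2826.9212

£2826.92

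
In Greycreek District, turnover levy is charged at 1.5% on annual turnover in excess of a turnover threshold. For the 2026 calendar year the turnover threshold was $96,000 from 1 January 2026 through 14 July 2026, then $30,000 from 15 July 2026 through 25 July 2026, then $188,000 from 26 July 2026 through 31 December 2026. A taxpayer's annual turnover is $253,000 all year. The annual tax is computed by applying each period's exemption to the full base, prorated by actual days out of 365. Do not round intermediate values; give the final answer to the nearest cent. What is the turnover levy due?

$1,783.68

1 January – 14 July 2026: 195 days, exemption $96,000 → ($253,000 − $96,000) × 1.5% × 195/365 = $1,258.1507
15 July – 25 July 2026: 11 days, exemption $30,000 → ($253,000 − $30,000) × 1.5% × 11/365 = $100.8082
26 July – 31 December 2026: 159 days, exemption $188,000 → ($253,000 − $188,000) × 1.5% × 159/365 = $424.7260
Total = $1,783.6849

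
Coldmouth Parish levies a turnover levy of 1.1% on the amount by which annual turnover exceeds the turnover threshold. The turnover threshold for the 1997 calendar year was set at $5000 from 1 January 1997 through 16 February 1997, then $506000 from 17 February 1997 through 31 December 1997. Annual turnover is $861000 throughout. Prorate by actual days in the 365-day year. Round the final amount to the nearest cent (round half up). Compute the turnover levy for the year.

$4614.64

1 January – 16 February 1997: 47 days, exemption $5000 → ($861000 − $5000) × 1.1% × 47/365 = $1212.4712
17 February – 31 December 1997: 318 days, exemption $506000 → ($861000 − $506000) × 1.1% × 318/365 = $3402.1644
Total = $4614.6356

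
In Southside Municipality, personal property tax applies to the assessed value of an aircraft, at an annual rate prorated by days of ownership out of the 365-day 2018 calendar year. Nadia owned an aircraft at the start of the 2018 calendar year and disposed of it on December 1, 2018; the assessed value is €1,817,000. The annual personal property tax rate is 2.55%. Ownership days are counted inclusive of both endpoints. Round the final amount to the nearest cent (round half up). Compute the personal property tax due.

Days held (January 1 – December 1, 2018): 335 out of 365
Tax = €1,817,000 × 2.55% × 335/365 = €42,525.2671

€42,525.27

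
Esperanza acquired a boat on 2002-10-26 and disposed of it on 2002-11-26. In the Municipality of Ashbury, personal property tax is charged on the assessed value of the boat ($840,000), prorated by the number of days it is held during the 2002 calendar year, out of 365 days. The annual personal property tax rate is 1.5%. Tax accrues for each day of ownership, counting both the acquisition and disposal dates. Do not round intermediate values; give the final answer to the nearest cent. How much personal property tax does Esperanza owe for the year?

$1,104.66

Days held (2002-10-26 to 2002-11-26): 32 out of 365
Tax = $840,000 × 1.5% × 32/365 = $1,104.6575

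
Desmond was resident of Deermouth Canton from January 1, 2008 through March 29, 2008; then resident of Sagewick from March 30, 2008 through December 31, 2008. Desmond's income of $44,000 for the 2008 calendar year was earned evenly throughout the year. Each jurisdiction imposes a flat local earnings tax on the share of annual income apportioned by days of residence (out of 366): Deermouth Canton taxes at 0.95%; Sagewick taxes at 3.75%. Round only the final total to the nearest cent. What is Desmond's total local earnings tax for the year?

$1,350.42

Deermouth Canton, January 1 – March 29, 2008: 89 days → $44,000 × 0.95% × 89/366 = $101.6448
Sagewick, March 30 – December 31, 2008: 277 days → $44,000 × 3.75% × 277/366 = $1,248.7705
Total = $1,350.4153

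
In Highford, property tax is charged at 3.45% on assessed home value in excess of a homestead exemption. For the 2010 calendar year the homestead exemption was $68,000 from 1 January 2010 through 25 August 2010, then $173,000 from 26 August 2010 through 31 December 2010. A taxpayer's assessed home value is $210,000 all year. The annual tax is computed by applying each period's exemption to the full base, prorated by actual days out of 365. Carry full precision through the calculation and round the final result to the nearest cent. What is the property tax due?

1 January – 25 August 2010: 237 days, exemption $68,000 → ($210,000 − $68,000) × 3.45% × 237/365 = $3,180.9945
26 August – 31 December 2010: 128 days, exemption $173,000 → ($210,000 − $173,000) × 3.45% × 128/365 = $447.6493
Total = $3,628.6438

$3,628.64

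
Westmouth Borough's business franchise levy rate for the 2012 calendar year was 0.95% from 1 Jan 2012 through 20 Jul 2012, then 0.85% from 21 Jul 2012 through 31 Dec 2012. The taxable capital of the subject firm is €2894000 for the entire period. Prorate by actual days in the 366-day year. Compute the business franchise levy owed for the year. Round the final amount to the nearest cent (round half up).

1 Jan – 20 Jul 2012: 202 days at 0.95% → €2894000 × 0.95% × 202/366 = €15173.7322
21 Jul – 31 Dec 2012: 164 days at 0.85% → €2894000 × 0.85% × 164/366 = €11022.5027
Total = €26196.2350

€26196.23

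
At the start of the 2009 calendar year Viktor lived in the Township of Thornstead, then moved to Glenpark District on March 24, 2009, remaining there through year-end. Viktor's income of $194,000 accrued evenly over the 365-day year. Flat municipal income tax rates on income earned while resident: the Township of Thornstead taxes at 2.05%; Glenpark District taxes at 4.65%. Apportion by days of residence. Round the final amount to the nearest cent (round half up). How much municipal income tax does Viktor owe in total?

The Township of Thornstead, January 1 – March 23, 2009: 82 days → $194,000 × 2.05% × 82/365 = $893.4630
Glenpark District, March 24 – December 31, 2009: 283 days → $194,000 × 4.65% × 283/365 = $6,994.3644
Total = $7,887.8274

$7,887.83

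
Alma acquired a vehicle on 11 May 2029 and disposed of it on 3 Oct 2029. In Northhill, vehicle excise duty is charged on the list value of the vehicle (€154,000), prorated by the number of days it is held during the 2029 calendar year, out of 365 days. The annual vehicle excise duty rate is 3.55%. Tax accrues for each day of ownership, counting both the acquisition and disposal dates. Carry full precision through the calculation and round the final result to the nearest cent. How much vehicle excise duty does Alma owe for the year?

Days held (11 May – 3 Oct 2029): 146 out of 365
Tax = €154,000 × 3.55% × 146/365 = €2,186.8000

€2,186.80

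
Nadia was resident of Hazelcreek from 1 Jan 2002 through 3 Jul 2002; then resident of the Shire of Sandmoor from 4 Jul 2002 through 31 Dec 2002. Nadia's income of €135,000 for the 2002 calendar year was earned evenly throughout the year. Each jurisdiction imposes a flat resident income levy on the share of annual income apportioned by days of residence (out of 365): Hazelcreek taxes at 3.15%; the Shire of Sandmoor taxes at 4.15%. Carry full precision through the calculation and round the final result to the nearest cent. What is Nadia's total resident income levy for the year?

Hazelcreek, 1 Jan – 3 Jul 2002: 184 days → €135,000 × 3.15% × 184/365 = €2,143.7260
The Shire of Sandmoor, 4 Jul – 31 Dec 2002: 181 days → €135,000 × 4.15% × 181/365 = €2,778.2260
Total = €4,921.9521

€4,921.95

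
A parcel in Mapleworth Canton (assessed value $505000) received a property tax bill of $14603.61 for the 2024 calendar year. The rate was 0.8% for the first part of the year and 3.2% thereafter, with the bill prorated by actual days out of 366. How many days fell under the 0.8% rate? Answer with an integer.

47 days

Let d = days at the first rate; then 366 − d days at the second rate.
$505000 × [0.8%·d + 3.2%·(366−d)] / 366 = $14603.61
Solving gives d = 47, so the new rate took effect on 17 February 2024.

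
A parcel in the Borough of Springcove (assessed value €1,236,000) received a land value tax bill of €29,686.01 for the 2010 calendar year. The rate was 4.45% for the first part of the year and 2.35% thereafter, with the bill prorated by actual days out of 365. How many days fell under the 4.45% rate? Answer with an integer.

9 days

Let d = days at the first rate; then 365 − d days at the second rate.
€1,236,000 × [4.45%·d + 2.35%·(365−d)] / 365 = €29,686.01
Solving gives d = 9, so the new rate took effect on January 10, 2010.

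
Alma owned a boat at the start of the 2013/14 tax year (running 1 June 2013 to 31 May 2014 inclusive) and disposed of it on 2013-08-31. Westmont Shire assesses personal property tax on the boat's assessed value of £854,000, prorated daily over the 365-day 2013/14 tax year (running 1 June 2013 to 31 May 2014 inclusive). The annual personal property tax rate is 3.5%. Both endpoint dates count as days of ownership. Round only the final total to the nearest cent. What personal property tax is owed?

£7,533.92

Days held (2013-06-01 to 2013-08-31): 92 out of 365
Tax = £854,000 × 3.5% × 92/365 = £7,533.9178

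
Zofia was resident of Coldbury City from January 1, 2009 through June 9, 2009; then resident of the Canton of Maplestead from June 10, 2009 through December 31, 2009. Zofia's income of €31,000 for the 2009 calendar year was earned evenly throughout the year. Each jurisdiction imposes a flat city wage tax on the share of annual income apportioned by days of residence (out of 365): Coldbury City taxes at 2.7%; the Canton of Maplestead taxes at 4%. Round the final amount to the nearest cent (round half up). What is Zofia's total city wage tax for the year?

Coldbury City, January 1 – June 9, 2009: 160 days → €31,000 × 2.7% × 160/365 = €366.9041
The Canton of Maplestead, June 10 – December 31, 2009: 205 days → €31,000 × 4% × 205/365 = €696.4384
Total = €1,063.3425

€1,063.34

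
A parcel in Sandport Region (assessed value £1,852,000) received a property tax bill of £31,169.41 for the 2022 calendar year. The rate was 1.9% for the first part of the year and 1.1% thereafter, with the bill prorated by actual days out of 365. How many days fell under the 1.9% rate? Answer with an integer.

Let d = days at the first rate; then 365 − d days at the second rate.
£1,852,000 × [1.9%·d + 1.1%·(365−d)] / 365 = £31,169.41
Solving gives d = 266, so the new rate took effect on September 24, 2022.

266 days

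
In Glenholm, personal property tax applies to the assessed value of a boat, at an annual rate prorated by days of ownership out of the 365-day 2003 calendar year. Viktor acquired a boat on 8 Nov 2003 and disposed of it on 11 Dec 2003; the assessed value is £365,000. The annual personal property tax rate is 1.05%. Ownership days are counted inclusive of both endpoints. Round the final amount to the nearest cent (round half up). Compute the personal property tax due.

£357.00

Days held (8 Nov – 11 Dec 2003): 34 out of 365
Tax = £365,000 × 1.05% × 34/365 = £357.0000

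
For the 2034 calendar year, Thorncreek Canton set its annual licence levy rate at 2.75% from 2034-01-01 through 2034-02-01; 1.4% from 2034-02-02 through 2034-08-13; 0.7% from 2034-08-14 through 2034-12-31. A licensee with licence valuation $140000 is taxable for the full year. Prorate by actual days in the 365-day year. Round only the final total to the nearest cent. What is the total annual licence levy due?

$1749.81

2034-01-01 to 2034-02-01: 32 days at 2.75% → $140000 × 2.75% × 32/365 = $337.5342
2034-02-02 to 2034-08-13: 193 days at 1.4% → $140000 × 1.4% × 193/365 = $1036.3836
2034-08-14 to 2034-12-31: 140 days at 0.7% → $140000 × 0.7% × 140/365 = $375.8904
Total = $1749.8082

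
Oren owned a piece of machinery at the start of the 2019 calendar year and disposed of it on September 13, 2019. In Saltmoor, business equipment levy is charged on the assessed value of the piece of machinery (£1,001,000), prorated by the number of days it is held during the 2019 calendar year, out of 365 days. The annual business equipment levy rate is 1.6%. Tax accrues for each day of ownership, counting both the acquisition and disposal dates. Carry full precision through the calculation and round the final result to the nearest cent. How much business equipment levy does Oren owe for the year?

Days held (January 1 – September 13, 2019): 256 out of 365
Tax = £1,001,000 × 1.6% × 256/365 = £11,233.1397

£11,233.14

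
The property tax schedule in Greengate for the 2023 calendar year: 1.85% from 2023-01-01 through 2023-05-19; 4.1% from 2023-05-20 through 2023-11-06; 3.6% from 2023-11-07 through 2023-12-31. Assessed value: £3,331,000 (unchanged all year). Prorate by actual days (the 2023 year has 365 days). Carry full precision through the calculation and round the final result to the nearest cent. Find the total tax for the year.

2023-01-01 to 2023-05-19: 139 days at 1.85% → £3,331,000 × 1.85% × 139/365 = £23,467.5795
2023-05-20 to 2023-11-06: 171 days at 4.1% → £3,331,000 × 4.1% × 171/365 = £63,982.5781
2023-11-07 to 2023-12-31: 55 days at 3.6% → £3,331,000 × 3.6% × 55/365 = £18,069.5342
Total = £105,519.6918

£105,519.69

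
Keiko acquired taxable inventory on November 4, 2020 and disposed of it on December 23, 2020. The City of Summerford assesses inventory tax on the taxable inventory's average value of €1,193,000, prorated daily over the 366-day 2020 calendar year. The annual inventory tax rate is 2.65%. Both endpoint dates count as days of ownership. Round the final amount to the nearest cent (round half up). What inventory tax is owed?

Days held (November 4 – December 23, 2020): 50 out of 366
Tax = €1,193,000 × 2.65% × 50/366 = €4,318.9208

€4,318.92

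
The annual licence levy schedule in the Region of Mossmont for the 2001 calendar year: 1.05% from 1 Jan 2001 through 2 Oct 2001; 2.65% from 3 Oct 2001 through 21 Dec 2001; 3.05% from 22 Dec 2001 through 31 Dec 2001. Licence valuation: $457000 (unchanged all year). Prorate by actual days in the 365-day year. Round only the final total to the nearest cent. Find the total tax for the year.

1 Jan – 2 Oct 2001: 275 days at 1.05% → $457000 × 1.05% × 275/365 = $3615.3082
3 Oct – 21 Dec 2001: 80 days at 2.65% → $457000 × 2.65% × 80/365 = $2654.3562
22 Dec – 31 Dec 2001: 10 days at 3.05% → $457000 × 3.05% × 10/365 = $381.8767
Total = $6651.5411

$6651.54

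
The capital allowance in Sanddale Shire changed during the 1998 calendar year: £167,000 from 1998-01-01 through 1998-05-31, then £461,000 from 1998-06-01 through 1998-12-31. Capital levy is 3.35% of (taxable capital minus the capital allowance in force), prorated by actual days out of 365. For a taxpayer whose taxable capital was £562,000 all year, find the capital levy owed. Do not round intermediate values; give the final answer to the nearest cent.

£7,458.02

1998-01-01 to 1998-05-31: 151 days, exemption £167,000 → (£562,000 − £167,000) × 3.35% × 151/365 = £5,474.2671
1998-06-01 to 1998-12-31: 214 days, exemption £461,000 → (£562,000 − £461,000) × 3.35% × 214/365 = £1,983.7507
Total = £7,458.0178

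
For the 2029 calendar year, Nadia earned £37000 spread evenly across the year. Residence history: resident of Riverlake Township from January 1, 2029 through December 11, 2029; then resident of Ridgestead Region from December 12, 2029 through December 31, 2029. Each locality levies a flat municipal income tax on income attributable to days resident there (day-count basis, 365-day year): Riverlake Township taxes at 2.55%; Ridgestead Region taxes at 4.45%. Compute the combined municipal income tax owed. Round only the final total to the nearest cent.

Riverlake Township, January 1 – December 11, 2029: 345 days → £37000 × 2.55% × 345/365 = £891.8014
Ridgestead Region, December 12 – December 31, 2029: 20 days → £37000 × 4.45% × 20/365 = £90.2192
Total = £982.0205

£982.02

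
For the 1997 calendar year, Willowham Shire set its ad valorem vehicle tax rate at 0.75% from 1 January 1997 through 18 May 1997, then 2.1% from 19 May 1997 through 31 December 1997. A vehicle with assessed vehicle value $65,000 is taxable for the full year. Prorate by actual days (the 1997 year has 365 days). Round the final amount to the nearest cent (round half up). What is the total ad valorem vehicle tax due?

$1,033.23

1 January – 18 May 1997: 138 days at 0.75% → $65,000 × 0.75% × 138/365 = $184.3151
19 May – 31 December 1997: 227 days at 2.1% → $65,000 × 2.1% × 227/365 = $848.9178
Total = $1,033.2329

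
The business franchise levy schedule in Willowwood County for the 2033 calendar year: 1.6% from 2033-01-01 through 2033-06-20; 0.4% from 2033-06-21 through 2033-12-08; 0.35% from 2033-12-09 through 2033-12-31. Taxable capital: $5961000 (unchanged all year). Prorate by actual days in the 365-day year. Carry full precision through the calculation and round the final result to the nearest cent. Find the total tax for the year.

2033-01-01 to 2033-06-20: 171 days at 1.6% → $5961000 × 1.6% × 171/365 = $44683.0027
2033-06-21 to 2033-12-08: 171 days at 0.4% → $5961000 × 0.4% × 171/365 = $11170.7507
2033-12-09 to 2033-12-31: 23 days at 0.35% → $5961000 × 0.35% × 23/365 = $1314.6863
Total = $57168.4397

$57168.44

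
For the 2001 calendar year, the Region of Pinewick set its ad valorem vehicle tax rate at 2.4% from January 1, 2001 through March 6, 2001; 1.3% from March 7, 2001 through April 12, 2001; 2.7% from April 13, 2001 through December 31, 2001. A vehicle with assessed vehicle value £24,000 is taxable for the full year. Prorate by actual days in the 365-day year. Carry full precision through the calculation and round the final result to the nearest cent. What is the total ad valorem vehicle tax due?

£601.12

January 1 – March 6, 2001: 65 days at 2.4% → £24,000 × 2.4% × 65/365 = £102.5753
March 7 – April 12, 2001: 37 days at 1.3% → £24,000 × 1.3% × 37/365 = £31.6274
April 13 – December 31, 2001: 263 days at 2.7% → £24,000 × 2.7% × 263/365 = £466.9151
Total = £601.1178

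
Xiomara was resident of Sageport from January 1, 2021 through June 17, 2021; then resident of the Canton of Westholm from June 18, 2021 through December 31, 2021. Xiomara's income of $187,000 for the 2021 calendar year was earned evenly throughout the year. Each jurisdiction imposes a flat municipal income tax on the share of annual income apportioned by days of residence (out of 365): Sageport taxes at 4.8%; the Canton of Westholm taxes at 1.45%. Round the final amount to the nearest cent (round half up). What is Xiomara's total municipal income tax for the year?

Sageport, January 1 – June 17, 2021: 168 days → $187,000 × 4.8% × 168/365 = $4,131.4192
The Canton of Westholm, June 18 – December 31, 2021: 197 days → $187,000 × 1.45% × 197/365 = $1,463.4671
Total = $5,594.8863

$5,594.89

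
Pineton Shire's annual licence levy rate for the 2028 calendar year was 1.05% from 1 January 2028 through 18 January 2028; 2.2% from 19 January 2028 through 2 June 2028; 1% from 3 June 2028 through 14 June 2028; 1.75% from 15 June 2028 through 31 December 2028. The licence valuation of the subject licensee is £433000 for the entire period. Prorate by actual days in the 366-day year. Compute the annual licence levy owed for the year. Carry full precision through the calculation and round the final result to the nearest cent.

£8045.99

1 January – 18 January 2028: 18 days at 1.05% → £433000 × 1.05% × 18/366 = £223.5984
19 January – 2 June 2028: 136 days at 2.2% → £433000 × 2.2% × 136/366 = £3539.7158
3 June – 14 June 2028: 12 days at 1% → £433000 × 1% × 12/366 = £141.9672
15 June – 31 December 2028: 200 days at 1.75% → £433000 × 1.75% × 200/366 = £4140.7104
Total = £8045.9918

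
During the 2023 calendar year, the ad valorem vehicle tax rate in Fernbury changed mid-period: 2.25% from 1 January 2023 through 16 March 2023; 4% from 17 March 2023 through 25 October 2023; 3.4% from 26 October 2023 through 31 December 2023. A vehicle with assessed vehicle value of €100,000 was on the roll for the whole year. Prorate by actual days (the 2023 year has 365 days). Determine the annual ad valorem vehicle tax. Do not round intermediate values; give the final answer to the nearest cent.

1 January – 16 March 2023: 75 days at 2.25% → €100,000 × 2.25% × 75/365 = €462.3288
17 March – 25 October 2023: 223 days at 4% → €100,000 × 4% × 223/365 = €2,443.8356
26 October – 31 December 2023: 67 days at 3.4% → €100,000 × 3.4% × 67/365 = €624.1096
Total = €3,530.2740

€3,530.27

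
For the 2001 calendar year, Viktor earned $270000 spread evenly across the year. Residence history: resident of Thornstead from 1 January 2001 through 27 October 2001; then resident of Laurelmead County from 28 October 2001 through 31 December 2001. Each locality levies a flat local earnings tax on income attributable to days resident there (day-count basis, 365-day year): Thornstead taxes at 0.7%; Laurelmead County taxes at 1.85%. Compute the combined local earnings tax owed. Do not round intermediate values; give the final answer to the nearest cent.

Thornstead, 1 January – 27 October 2001: 300 days → $270000 × 0.7% × 300/365 = $1553.4247
Laurelmead County, 28 October – 31 December 2001: 65 days → $270000 × 1.85% × 65/365 = $889.5205
Total = $2442.9452

$2442.95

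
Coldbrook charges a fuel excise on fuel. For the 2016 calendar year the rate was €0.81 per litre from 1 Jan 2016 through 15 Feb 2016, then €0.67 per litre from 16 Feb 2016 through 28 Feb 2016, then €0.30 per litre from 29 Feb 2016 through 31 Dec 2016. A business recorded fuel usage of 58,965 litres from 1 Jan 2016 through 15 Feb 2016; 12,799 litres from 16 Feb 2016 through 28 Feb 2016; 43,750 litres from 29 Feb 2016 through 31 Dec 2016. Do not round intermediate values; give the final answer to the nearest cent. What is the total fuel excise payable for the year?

1 Jan – 15 Feb 2016: 58,965 litres at €0.81/litre → €47,761.65
16 Feb – 28 Feb 2016: 12,799 litres at €0.67/litre → €8,575.33
29 Feb – 31 Dec 2016: 43,750 litres at €0.30/litre → €13,125.00

€69,461.98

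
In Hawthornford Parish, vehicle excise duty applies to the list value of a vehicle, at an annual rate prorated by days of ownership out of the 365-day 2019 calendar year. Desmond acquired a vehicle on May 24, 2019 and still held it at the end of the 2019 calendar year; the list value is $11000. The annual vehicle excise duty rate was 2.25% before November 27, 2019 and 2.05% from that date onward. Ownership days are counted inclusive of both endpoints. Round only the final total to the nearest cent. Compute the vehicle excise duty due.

May 24 – November 26, 2019: 187 days at 2.25% → $11000 × 2.25% × 187/365 = $126.8014
November 27 – December 31, 2019: 35 days at 2.05% → $11000 × 2.05% × 35/365 = $21.6233
Total = $148.4247

$148.42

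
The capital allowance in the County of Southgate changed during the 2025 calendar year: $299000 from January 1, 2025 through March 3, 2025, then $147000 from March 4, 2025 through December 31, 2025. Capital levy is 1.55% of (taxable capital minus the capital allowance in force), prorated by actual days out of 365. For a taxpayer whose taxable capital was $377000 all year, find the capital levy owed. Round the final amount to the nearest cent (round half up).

$3164.80

January 1 – March 3, 2025: 62 days, exemption $299000 → ($377000 − $299000) × 1.55% × 62/365 = $205.3644
March 4 – December 31, 2025: 303 days, exemption $147000 → ($377000 − $147000) × 1.55% × 303/365 = $2959.4384
Total = $3164.8027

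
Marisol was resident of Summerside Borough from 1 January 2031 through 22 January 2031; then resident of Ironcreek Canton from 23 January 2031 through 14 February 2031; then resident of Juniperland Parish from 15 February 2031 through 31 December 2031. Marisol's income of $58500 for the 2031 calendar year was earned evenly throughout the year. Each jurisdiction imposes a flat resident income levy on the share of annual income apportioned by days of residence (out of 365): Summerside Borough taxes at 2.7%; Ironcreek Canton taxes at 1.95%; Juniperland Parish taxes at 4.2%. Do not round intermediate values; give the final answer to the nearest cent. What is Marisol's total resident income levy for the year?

$2321.17

Summerside Borough, 1 January – 22 January 2031: 22 days → $58500 × 2.7% × 22/365 = $95.2027
Ironcreek Canton, 23 January – 14 February 2031: 23 days → $58500 × 1.95% × 23/365 = $71.8829
Juniperland Parish, 15 February – 31 December 2031: 320 days → $58500 × 4.2% × 320/365 = $2154.0822
Total = $2321.1678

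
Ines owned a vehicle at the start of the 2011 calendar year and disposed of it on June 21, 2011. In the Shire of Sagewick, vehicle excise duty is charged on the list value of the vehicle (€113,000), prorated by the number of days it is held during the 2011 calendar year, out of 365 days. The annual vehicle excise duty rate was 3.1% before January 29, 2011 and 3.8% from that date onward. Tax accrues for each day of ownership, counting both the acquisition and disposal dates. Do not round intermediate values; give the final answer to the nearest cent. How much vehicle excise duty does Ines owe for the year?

€1,962.79

January 1 – January 28, 2011: 28 days at 3.1% → €113,000 × 3.1% × 28/365 = €268.7233
January 29 – June 21, 2011: 144 days at 3.8% → €113,000 × 3.8% × 144/365 = €1,694.0712
Total = €1,962.7945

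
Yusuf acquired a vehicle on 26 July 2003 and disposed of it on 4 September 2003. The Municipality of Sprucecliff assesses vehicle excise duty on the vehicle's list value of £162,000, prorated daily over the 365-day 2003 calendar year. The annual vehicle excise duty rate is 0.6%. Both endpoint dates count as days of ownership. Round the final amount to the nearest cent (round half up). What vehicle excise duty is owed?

Days held (26 July – 4 September 2003): 41 out of 365
Tax = £162,000 × 0.6% × 41/365 = £109.1836

£109.18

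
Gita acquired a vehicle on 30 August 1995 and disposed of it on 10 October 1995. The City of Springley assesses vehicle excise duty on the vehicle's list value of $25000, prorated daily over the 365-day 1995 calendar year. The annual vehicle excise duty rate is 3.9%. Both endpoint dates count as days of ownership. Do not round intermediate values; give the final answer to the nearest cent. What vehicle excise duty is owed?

Days held (30 August – 10 October 1995): 42 out of 365
Tax = $25000 × 3.9% × 42/365 = $112.1918

$112.19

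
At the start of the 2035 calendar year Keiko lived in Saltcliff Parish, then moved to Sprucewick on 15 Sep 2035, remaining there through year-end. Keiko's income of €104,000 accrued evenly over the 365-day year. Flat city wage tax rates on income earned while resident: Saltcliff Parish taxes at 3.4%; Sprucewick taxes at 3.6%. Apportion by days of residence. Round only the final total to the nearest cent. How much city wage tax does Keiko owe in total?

Saltcliff Parish, 1 Jan – 14 Sep 2035: 257 days → €104,000 × 3.4% × 257/365 = €2,489.7315
Sprucewick, 15 Sep – 31 Dec 2035: 108 days → €104,000 × 3.6% × 108/365 = €1,107.8137
Total = €3,597.5452

€3,597.55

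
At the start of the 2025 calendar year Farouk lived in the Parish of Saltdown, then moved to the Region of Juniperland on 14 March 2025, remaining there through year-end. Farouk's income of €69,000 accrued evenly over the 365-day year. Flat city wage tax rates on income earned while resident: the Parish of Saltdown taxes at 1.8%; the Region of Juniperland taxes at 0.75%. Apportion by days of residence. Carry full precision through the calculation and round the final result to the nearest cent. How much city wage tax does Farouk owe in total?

€660.42

The Parish of Saltdown, 1 January – 13 March 2025: 72 days → €69,000 × 1.8% × 72/365 = €244.9973
The Region of Juniperland, 14 March – 31 December 2025: 293 days → €69,000 × 0.75% × 293/365 = €415.4178
Total = €660.4151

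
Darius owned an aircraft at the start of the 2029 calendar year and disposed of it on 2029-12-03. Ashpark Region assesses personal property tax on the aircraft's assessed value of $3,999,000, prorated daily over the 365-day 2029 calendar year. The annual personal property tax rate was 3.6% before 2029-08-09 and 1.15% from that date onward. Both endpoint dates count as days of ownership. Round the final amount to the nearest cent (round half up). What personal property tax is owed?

2029-01-01 to 2029-08-08: 220 days at 3.6% → $3,999,000 × 3.6% × 220/365 = $86,772.8219
2029-08-09 to 2029-12-03: 117 days at 1.15% → $3,999,000 × 1.15% × 117/365 = $14,741.5192
Total = $101,514.3411

$101,514.34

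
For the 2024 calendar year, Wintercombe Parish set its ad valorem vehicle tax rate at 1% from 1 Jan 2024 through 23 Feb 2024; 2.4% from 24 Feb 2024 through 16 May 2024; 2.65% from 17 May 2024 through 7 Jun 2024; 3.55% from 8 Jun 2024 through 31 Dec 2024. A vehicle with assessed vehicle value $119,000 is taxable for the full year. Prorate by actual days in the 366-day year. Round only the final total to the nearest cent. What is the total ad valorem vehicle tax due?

$3,402.07

1 Jan – 23 Feb 2024: 54 days at 1% → $119,000 × 1% × 54/366 = $175.5738
24 Feb – 16 May 2024: 83 days at 2.4% → $119,000 × 2.4% × 83/366 = $647.6721
17 May – 7 Jun 2024: 22 days at 2.65% → $119,000 × 2.65% × 22/366 = $189.5546
8 Jun – 31 Dec 2024: 207 days at 3.55% → $119,000 × 3.55% × 207/366 = $2,389.2664
Total = $3,402.0669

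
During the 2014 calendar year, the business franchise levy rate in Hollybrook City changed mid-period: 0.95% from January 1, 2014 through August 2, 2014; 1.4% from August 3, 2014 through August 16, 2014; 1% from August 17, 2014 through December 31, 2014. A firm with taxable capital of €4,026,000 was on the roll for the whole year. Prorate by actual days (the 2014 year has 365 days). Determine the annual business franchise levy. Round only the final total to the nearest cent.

January 1 – August 2, 2014: 214 days at 0.95% → €4,026,000 × 0.95% × 214/365 = €22,424.2685
August 3 – August 16, 2014: 14 days at 1.4% → €4,026,000 × 1.4% × 14/365 = €2,161.9068
August 17 – December 31, 2014: 137 days at 1% → €4,026,000 × 1% × 137/365 = €15,111.2877
Total = €39,697.4630

€39,697.46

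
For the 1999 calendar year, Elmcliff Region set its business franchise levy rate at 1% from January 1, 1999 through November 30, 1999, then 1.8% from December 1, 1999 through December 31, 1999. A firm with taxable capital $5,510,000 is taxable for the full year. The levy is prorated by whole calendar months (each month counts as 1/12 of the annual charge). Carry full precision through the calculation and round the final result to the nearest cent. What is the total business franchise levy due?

January 1 – November 30, 1999: 11 months at 1% → $5,510,000 × 1% × 11/12 = $50,508.3333
December 1 – December 31, 1999: 1 month at 1.8% → $5,510,000 × 1.8% × 1/12 = $8,265.0000
Total = $58,773.3333

$58,773.33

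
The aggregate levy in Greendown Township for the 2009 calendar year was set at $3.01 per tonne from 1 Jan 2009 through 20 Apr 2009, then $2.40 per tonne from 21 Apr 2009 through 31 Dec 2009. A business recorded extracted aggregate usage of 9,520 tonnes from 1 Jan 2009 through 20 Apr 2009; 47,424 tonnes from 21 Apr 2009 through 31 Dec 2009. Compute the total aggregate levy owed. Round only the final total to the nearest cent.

1 Jan – 20 Apr 2009: 9,520 tonnes at $3.01/tonne → $28,655.20
21 Apr – 31 Dec 2009: 47,424 tonnes at $2.40/tonne → $113,817.60

$142,472.80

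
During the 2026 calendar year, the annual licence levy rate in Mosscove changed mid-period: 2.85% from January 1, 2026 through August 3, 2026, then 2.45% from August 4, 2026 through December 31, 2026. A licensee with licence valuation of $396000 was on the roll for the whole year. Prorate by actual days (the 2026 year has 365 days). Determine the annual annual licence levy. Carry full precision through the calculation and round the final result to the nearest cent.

$10635.04

January 1 – August 3, 2026: 215 days at 2.85% → $396000 × 2.85% × 215/365 = $6647.9178
August 4 – December 31, 2026: 150 days at 2.45% → $396000 × 2.45% × 150/365 = $3987.1233
Total = $10635.0411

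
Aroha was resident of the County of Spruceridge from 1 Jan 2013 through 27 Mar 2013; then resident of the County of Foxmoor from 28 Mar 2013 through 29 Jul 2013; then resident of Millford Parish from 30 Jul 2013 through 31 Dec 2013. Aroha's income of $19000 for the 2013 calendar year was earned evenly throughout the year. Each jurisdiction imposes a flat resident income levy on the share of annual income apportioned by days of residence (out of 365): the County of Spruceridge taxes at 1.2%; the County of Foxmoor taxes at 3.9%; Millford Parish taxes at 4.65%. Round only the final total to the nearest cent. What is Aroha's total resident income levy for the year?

$680.64

The County of Spruceridge, 1 Jan – 27 Mar 2013: 86 days → $19000 × 1.2% × 86/365 = $53.7205
The County of Foxmoor, 28 Mar – 29 Jul 2013: 124 days → $19000 × 3.9% × 124/365 = $251.7370
Millford Parish, 30 Jul – 31 Dec 2013: 155 days → $19000 × 4.65% × 155/365 = $375.1849
Total = $680.6425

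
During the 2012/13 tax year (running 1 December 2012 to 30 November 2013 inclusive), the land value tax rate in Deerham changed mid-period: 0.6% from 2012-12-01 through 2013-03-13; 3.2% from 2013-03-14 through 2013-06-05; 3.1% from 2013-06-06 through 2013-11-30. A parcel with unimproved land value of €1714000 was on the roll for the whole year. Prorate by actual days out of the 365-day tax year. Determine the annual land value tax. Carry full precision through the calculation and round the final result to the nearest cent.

€41436.54

2012-12-01 to 2013-03-13: 103 days at 0.6% → €1714000 × 0.6% × 103/365 = €2902.0603
2013-03-14 to 2013-06-05: 84 days at 3.2% → €1714000 × 3.2% × 84/365 = €12622.5534
2013-06-06 to 2013-11-30: 178 days at 3.1% → €1714000 × 3.1% × 178/365 = €25911.9233
Total = €41436.5370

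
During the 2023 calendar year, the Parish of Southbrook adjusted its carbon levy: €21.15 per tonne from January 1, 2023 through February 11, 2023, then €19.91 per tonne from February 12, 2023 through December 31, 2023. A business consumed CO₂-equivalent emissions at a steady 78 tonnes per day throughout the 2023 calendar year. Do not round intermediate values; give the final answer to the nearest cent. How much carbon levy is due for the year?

€570,899.94

January 1 – February 11, 2023: 42 days × 78 tonnes/day = 3,276 tonnes at €21.15/tonne → €69,287.40
February 12 – December 31, 2023: 323 days × 78 tonnes/day = 25,194 tonnes at €19.91/tonne → €501,612.54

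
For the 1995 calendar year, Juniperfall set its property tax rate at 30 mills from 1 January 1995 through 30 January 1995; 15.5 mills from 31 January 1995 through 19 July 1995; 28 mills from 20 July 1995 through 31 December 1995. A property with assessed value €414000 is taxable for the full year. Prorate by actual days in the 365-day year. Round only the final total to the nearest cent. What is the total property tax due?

€9249.78

1 January – 30 January 1995: 30 days at 30 mills → €414000 × 3% × 30/365 = €1020.8219
31 January – 19 July 1995: 170 days at 15.5 mills → €414000 × 1.55% × 170/365 = €2988.7397
20 July – 31 December 1995: 165 days at 28 mills → €414000 × 2.8% × 165/365 = €5240.2192
Total = €9249.7808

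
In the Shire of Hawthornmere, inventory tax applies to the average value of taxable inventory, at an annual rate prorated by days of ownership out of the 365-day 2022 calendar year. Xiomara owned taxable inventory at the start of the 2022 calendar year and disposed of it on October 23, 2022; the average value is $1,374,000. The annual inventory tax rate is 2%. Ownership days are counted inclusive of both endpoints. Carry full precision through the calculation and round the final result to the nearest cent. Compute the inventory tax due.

Days held (January 1 – October 23, 2022): 296 out of 365
Tax = $1,374,000 × 2% × 296/365 = $22,285.1507

$22,285.15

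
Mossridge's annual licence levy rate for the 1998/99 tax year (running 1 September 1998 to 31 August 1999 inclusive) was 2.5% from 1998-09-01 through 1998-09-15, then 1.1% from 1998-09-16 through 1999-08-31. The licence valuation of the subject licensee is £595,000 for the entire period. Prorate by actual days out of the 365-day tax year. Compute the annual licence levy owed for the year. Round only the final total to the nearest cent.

£6,887.33

1998-09-01 to 1998-09-15: 15 days at 2.5% → £595,000 × 2.5% × 15/365 = £611.3014
1998-09-16 to 1999-08-31: 350 days at 1.1% → £595,000 × 1.1% × 350/365 = £6,276.0274
Total = £6,887.3288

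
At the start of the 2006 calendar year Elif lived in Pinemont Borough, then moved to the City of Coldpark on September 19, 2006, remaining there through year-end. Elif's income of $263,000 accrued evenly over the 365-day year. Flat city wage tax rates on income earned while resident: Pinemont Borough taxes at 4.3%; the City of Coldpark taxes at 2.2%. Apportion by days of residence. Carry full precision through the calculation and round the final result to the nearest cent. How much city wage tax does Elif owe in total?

$9,735.32

Pinemont Borough, January 1 – September 18, 2006: 261 days → $263,000 × 4.3% × 261/365 = $8,086.7096
The City of Coldpark, September 19 – December 31, 2006: 104 days → $263,000 × 2.2% × 104/365 = $1,648.6137
Total = $9,735.3233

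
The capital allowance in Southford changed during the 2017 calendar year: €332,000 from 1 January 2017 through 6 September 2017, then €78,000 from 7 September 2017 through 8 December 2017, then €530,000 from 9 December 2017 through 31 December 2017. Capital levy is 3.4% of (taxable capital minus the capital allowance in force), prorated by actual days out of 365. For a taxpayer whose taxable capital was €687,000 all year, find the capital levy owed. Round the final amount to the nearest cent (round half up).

€13,846.20

1 January – 6 September 2017: 249 days, exemption €332,000 → (€687,000 − €332,000) × 3.4% × 249/365 = €8,234.0548
7 September – 8 December 2017: 93 days, exemption €78,000 → (€687,000 − €78,000) × 3.4% × 93/365 = €5,275.7753
9 December – 31 December 2017: 23 days, exemption €530,000 → (€687,000 − €530,000) × 3.4% × 23/365 = €336.3671
Total = €13,846.1973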